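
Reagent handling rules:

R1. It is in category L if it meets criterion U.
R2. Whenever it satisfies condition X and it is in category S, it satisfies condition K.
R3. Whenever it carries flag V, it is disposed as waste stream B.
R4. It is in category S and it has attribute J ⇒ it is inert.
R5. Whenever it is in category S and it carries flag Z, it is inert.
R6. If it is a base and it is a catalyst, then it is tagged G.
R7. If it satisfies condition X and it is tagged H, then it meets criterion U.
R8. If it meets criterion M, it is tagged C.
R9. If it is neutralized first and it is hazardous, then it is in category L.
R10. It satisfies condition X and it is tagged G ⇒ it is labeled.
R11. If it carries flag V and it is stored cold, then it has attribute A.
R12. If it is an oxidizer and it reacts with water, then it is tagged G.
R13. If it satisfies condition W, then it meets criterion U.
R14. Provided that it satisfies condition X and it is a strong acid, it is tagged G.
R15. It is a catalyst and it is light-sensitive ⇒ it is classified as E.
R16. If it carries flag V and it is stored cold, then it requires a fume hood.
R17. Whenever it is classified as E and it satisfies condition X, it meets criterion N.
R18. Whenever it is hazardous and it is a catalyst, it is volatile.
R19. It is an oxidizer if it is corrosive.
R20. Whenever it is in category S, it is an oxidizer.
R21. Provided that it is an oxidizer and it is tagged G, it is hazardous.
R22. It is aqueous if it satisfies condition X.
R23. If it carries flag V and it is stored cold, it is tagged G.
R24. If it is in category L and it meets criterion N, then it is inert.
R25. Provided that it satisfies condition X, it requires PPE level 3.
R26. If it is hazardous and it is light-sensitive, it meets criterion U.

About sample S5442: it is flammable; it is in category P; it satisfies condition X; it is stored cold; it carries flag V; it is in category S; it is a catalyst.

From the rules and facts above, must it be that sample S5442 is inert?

No

Forward chaining from the given facts derives: satisfies condition K, is disposed as waste stream B, has attribute A, requires a fume hood, is an oxidizer, is aqueous, is tagged G, requires PPE level 3, is labeled, is hazardous, is volatile.
Rules concluding "it is inert": R4 needs "it has attribute J"; R5 needs "it carries flag Z"; R24 needs "it is in category L" — none of these are established.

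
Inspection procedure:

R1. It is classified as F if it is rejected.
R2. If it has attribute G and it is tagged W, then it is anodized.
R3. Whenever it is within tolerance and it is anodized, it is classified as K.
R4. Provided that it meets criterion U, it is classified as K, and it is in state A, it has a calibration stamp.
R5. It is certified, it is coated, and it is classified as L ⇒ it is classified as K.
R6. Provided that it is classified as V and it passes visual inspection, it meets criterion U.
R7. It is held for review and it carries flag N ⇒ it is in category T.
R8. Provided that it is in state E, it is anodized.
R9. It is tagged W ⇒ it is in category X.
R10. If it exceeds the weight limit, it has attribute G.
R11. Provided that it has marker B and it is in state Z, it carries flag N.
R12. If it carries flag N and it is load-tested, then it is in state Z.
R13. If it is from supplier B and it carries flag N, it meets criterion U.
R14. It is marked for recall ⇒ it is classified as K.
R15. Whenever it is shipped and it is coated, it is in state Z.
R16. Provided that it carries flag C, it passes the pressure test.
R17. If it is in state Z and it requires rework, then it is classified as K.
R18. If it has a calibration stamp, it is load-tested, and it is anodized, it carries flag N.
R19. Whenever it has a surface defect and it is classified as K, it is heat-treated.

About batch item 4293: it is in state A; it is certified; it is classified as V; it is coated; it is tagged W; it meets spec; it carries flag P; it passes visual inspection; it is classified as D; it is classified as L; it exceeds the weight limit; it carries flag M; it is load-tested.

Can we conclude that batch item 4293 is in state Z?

Yes

By R5 (it is certified, it is coated, it is classified as L): it is classified as K.
By R6 (it is classified as V, it passes visual inspection): it meets criterion U.
By R10 (it exceeds the weight limit): it has attribute G.
By R2 (it has attribute G, it is tagged W): it is anodized.
By R4 (it meets criterion U, it is classified as K, it is in state A): it has a calibration stamp.
By R18 (it has a calibration stamp, it is load-tested, it is anodized): it carries flag N.
By R12 (it carries flag N, it is load-tested): it is in state Z.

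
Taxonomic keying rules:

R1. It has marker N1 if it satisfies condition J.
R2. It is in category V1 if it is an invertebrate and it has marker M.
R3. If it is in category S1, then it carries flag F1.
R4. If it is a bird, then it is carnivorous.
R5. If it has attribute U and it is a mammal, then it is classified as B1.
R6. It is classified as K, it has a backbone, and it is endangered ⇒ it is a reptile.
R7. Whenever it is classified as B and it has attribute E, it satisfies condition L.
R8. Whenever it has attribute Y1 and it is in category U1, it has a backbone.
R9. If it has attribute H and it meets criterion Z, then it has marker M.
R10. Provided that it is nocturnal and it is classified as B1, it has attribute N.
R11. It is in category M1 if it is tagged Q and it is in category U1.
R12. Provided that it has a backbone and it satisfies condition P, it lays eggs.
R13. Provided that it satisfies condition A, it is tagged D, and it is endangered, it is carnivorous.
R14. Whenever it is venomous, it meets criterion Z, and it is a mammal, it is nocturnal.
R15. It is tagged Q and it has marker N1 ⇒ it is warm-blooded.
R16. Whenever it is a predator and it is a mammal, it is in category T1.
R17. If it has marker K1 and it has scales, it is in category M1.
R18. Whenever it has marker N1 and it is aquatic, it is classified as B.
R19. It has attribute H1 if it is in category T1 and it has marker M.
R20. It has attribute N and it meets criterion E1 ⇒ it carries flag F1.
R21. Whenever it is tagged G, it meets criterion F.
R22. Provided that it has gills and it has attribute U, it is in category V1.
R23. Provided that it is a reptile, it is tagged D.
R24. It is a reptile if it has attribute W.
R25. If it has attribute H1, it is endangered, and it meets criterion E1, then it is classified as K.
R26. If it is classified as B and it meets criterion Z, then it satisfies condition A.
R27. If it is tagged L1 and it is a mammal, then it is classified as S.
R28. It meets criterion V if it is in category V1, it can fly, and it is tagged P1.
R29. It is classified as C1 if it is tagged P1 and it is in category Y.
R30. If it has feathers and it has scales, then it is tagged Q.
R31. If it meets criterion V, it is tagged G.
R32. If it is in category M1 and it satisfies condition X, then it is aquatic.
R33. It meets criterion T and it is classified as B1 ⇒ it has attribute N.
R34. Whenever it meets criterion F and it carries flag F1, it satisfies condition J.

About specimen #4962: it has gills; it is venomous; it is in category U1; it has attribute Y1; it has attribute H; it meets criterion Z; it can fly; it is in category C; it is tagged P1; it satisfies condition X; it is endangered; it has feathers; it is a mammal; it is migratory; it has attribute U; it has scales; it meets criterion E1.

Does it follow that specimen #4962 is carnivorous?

Forward chaining from the given facts derives: is classified as B1, has a backbone, has marker M, is nocturnal, is in category V1, meets criterion V, is tagged Q, is tagged G, has attribute N, is in category M1, carries flag F1, meets criterion F, is aquatic, satisfies condition J, has marker N1, is warm-blooded, is classified as B, satisfies condition A.
Rules concluding "it is carnivorous": R4 needs "it is a bird"; R13 needs "it is tagged D" — none of these are established.

No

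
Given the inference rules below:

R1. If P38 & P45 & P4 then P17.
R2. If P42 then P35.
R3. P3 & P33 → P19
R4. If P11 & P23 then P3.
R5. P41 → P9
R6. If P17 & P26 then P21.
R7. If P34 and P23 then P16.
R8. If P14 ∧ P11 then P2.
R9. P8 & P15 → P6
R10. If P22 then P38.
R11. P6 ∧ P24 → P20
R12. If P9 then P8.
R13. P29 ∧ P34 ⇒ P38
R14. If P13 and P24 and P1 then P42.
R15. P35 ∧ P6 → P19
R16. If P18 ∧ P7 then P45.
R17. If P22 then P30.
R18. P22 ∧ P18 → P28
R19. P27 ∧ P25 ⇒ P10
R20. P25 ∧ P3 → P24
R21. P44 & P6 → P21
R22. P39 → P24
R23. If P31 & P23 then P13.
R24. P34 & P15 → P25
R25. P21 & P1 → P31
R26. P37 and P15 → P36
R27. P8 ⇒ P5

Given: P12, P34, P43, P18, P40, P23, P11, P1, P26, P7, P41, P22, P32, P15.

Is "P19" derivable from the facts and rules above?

Forward chaining from the given facts derives: P3, P9, P16, P38, P8, P45, P30, P28, P25, P5, P6, P24, P20.
Rules concluding P19: R3 needs P33; R15 needs P35 — none of these are established.

No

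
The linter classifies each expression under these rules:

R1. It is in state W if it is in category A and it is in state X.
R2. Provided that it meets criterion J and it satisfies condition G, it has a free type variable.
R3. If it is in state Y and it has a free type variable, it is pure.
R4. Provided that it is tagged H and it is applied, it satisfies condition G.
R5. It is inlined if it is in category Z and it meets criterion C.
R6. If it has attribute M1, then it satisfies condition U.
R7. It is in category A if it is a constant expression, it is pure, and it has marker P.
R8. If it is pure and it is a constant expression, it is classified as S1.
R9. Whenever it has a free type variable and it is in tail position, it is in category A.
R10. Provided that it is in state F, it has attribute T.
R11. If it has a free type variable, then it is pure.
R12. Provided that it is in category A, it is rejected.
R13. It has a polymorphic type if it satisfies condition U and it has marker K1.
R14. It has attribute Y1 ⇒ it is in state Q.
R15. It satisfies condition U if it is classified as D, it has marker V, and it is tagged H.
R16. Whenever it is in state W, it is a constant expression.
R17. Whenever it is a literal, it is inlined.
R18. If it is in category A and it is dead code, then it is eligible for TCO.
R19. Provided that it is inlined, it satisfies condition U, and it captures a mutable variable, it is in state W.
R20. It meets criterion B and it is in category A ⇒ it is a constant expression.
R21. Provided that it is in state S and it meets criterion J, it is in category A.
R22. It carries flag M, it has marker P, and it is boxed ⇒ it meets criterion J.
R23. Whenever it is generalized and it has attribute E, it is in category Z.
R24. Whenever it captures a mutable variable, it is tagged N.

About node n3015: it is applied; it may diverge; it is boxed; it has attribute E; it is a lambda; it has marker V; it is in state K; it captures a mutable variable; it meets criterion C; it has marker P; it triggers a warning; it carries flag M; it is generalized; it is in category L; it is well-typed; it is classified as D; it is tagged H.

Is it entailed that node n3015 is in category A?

By R4 (it is tagged H, it is applied): it satisfies condition G.
By R15 (it is classified as D, it has marker V, it is tagged H): it satisfies condition U.
By R22 (it carries flag M, it has marker P, it is boxed): it meets criterion J.
By R23 (it is generalized, it has attribute E): it is in category Z.
By R2 (it meets criterion J, it satisfies condition G): it has a free type variable.
By R5 (it is in category Z, it meets criterion C): it is inlined.
By R11 (it has a free type variable): it is pure.
By R19 (it is inlined, it satisfies condition U, it captures a mutable variable): it is in state W.
By R16 (it is in state W): it is a constant expression.
By R7 (it is a constant expression, it is pure, it has marker P): it is in category A.

Yes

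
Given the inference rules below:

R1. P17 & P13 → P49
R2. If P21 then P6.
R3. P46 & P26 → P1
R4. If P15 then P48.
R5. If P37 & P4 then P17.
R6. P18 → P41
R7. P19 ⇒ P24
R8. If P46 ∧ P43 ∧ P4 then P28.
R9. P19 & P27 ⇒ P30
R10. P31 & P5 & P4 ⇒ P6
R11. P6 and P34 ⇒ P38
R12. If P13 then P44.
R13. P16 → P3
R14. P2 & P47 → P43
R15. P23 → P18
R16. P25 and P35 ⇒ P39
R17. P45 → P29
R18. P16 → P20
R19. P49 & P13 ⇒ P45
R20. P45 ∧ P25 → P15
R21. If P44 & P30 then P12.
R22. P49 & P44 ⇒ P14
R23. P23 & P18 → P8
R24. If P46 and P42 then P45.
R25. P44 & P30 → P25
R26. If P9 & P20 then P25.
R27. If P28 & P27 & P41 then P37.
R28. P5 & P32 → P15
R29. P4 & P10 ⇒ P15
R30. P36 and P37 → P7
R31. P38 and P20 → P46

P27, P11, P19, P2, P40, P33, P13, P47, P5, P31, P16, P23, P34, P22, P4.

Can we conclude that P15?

Yes

P30  (by R9: P19, P27)
P6  (by R10: P31, P5, P4)
P38  (by R11: P6, P34)
P44  (by R12: P13)
P43  (by R14: P2, P47)
P18  (by R15: P23)
P20  (by R18: P16)
P25  (by R25: P44, P30)
P46  (by R31: P38, P20)
P41  (by R6: P18)
P28  (by R8: P46, P43, P4)
P37  (by R27: P28, P27, P41)
P17  (by R5: P37, P4)
P49  (by R1: P17, P13)
P45  (by R19: P49, P13)
P15  (by R20: P45, P25)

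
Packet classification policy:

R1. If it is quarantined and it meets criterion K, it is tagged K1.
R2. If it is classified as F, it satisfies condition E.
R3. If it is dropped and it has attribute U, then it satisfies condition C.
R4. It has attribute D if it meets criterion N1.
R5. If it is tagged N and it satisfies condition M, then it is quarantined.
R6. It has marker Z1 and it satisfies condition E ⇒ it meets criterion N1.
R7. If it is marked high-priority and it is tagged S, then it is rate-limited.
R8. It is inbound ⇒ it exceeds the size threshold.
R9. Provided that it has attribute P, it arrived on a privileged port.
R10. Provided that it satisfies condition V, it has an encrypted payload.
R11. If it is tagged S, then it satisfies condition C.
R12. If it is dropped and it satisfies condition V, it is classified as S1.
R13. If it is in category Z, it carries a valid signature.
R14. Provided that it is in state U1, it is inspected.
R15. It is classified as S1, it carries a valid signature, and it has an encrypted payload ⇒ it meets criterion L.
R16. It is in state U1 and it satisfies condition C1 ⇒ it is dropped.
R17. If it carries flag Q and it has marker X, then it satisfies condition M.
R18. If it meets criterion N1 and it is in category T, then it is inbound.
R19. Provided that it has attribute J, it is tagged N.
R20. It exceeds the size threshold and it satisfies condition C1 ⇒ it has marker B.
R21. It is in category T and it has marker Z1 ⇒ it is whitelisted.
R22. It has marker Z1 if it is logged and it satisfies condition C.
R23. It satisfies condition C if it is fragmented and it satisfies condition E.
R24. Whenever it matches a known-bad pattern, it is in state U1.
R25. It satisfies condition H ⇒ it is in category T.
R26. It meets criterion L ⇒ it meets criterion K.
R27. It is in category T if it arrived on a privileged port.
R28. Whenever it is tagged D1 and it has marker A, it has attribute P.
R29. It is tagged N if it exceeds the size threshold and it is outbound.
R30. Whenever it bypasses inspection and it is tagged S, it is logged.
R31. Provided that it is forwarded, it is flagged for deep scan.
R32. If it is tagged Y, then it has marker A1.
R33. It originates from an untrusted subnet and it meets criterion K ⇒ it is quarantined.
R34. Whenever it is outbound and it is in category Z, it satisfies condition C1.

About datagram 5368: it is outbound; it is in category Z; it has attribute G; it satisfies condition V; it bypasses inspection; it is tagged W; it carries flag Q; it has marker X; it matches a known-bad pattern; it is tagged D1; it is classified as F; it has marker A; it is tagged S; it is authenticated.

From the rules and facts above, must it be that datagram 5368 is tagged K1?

By R2 (it is classified as F): it satisfies condition E.
By R10 (it satisfies condition V): it has an encrypted payload.
By R11 (it is tagged S): it satisfies condition C.
By R13 (it is in category Z): it carries a valid signature.
By R17 (it carries flag Q, it has marker X): it satisfies condition M.
By R24 (it matches a known-bad pattern): it is in state U1.
By R28 (it is tagged D1, it has marker A): it has attribute P.
By R30 (it bypasses inspection, it is tagged S): it is logged.
By R34 (it is outbound, it is in category Z): it satisfies condition C1.
By R9 (it has attribute P): it arrived on a privileged port.
By R16 (it is in state U1, it satisfies condition C1): it is dropped.
By R22 (it is logged, it satisfies condition C): it has marker Z1.
By R27 (it arrived on a privileged port): it is in category T.
By R6 (it has marker Z1, it satisfies condition E): it meets criterion N1.
By R12 (it is dropped, it satisfies condition V): it is classified as S1.
By R15 (it is classified as S1, it carries a valid signature, it has an encrypted payload): it meets criterion L.
By R18 (it meets criterion N1, it is in category T): it is inbound.
By R26 (it meets criterion L): it meets criterion K.
By R8 (it is inbound): it exceeds the size threshold.
By R29 (it exceeds the size threshold, it is outbound): it is tagged N.
By R5 (it is tagged N, it satisfies condition M): it is quarantined.
By R1 (it is quarantined, it meets criterion K): it is tagged K1.

Yes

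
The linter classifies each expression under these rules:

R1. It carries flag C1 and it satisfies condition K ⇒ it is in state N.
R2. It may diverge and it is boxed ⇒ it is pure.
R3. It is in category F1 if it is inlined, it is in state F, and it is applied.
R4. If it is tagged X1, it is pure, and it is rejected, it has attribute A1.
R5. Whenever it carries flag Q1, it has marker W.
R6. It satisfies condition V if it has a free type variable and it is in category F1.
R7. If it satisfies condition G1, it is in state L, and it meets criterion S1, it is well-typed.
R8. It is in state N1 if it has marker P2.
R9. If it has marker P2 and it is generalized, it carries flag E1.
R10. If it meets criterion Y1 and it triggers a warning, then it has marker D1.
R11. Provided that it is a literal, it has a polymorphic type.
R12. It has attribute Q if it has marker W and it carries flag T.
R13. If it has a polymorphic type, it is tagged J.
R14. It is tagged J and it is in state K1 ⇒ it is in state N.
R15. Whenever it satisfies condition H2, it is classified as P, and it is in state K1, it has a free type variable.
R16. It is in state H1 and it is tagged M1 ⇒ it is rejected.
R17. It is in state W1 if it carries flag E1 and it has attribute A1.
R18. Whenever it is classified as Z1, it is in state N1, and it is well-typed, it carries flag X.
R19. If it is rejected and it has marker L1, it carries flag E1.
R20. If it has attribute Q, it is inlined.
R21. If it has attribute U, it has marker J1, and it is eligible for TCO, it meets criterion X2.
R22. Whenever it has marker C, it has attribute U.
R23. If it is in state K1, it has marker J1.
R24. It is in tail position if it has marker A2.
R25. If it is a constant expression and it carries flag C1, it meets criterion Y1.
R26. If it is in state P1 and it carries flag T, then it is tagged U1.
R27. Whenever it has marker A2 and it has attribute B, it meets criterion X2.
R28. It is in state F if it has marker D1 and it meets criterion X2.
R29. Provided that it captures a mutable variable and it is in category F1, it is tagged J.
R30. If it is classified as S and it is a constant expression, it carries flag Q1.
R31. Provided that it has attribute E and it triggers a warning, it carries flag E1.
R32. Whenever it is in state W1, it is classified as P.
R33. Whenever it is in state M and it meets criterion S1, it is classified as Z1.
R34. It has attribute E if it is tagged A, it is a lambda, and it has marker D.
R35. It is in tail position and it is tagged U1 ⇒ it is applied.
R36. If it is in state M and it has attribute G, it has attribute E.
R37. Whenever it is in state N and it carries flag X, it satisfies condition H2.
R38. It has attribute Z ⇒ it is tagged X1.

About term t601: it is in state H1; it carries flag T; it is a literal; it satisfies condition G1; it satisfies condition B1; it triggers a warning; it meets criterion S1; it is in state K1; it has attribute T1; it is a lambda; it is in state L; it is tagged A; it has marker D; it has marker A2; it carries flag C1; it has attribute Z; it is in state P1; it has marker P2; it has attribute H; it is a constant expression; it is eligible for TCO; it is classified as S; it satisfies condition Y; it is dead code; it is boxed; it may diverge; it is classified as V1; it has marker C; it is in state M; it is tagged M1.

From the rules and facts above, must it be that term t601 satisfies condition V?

By R2 (it may diverge, it is boxed): it is pure.
By R7 (it satisfies condition G1, it is in state L, it meets criterion S1): it is well-typed.
By R8 (it has marker P2): it is in state N1.
By R11 (it is a literal): it has a polymorphic type.
By R13 (it has a polymorphic type): it is tagged J.
By R14 (it is tagged J, it is in state K1): it is in state N.
By R16 (it is in state H1, it is tagged M1): it is rejected.
By R22 (it has marker C): it has attribute U.
By R23 (it is in state K1): it has marker J1.
By R24 (it has marker A2): it is in tail position.
By R25 (it is a constant expression, it carries flag C1): it meets criterion Y1.
By R26 (it is in state P1, it carries flag T): it is tagged U1.
By R30 (it is classified as S, it is a constant expression): it carries flag Q1.
By R33 (it is in state M, it meets criterion S1): it is classified as Z1.
By R34 (it is tagged A, it is a lambda, it has marker D): it has attribute E.
By R35 (it is in tail position, it is tagged U1): it is applied.
By R38 (it has attribute Z): it is tagged X1.
By R4 (it is tagged X1, it is pure, it is rejected): it has attribute A1.
By R5 (it carries flag Q1): it has marker W.
By R10 (it meets criterion Y1, it triggers a warning): it has marker D1.
By R12 (it has marker W, it carries flag T): it has attribute Q.
By R18 (it is classified as Z1, it is in state N1, it is well-typed): it carries flag X.
By R20 (it has attribute Q): it is inlined.
By R21 (it has attribute U, it has marker J1, it is eligible for TCO): it meets criterion X2.
By R28 (it has marker D1, it meets criterion X2): it is in state F.
By R31 (it has attribute E, it triggers a warning): it carries flag E1.
By R37 (it is in state N, it carries flag X): it satisfies condition H2.
By R3 (it is inlined, it is in state F, it is applied): it is in category F1.
By R17 (it carries flag E1, it has attribute A1): it is in state W1.
By R32 (it is in state W1): it is classified as P.
By R15 (it satisfies condition H2, it is classified as P, it is in state K1): it has a free type variable.
By R6 (it has a free type variable, it is in category F1): it satisfies condition V.

Yes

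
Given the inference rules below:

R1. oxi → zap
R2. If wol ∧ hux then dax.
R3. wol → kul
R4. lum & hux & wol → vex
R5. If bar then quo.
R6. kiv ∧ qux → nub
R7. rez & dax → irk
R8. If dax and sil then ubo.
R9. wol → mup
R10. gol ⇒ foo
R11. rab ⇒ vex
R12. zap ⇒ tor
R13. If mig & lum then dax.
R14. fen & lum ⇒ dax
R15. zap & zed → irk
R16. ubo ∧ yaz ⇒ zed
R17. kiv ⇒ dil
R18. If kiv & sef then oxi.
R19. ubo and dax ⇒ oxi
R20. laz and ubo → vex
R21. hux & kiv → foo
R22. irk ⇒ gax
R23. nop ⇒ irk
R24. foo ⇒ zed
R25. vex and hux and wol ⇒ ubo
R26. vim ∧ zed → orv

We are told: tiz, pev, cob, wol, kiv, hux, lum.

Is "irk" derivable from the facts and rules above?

Yes

dax  (by R2: wol, hux)
vex  (by R4: lum, hux, wol)
foo  (by R21: hux, kiv)
zed  (by R24: foo)
ubo  (by R25: vex, hux, wol)
oxi  (by R19: ubo, dax)
zap  (by R1: oxi)
irk  (by R15: zap, zed)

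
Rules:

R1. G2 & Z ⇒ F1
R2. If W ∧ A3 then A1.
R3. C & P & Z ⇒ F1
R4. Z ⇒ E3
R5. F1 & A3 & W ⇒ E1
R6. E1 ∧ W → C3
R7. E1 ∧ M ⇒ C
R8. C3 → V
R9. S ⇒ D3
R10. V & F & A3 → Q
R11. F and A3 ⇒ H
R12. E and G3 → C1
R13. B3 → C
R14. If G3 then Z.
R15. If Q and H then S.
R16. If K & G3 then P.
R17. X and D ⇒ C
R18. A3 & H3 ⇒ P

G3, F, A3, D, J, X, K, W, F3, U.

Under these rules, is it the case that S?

Yes

H  (by R11: F, A3)
Z  (by R14: G3)
P  (by R16: K, G3)
C  (by R17: X, D)
F1  (by R3: C, P, Z)
E1  (by R5: F1, A3, W)
C3  (by R6: E1, W)
V  (by R8: C3)
Q  (by R10: V, F, A3)
S  (by R15: Q, H)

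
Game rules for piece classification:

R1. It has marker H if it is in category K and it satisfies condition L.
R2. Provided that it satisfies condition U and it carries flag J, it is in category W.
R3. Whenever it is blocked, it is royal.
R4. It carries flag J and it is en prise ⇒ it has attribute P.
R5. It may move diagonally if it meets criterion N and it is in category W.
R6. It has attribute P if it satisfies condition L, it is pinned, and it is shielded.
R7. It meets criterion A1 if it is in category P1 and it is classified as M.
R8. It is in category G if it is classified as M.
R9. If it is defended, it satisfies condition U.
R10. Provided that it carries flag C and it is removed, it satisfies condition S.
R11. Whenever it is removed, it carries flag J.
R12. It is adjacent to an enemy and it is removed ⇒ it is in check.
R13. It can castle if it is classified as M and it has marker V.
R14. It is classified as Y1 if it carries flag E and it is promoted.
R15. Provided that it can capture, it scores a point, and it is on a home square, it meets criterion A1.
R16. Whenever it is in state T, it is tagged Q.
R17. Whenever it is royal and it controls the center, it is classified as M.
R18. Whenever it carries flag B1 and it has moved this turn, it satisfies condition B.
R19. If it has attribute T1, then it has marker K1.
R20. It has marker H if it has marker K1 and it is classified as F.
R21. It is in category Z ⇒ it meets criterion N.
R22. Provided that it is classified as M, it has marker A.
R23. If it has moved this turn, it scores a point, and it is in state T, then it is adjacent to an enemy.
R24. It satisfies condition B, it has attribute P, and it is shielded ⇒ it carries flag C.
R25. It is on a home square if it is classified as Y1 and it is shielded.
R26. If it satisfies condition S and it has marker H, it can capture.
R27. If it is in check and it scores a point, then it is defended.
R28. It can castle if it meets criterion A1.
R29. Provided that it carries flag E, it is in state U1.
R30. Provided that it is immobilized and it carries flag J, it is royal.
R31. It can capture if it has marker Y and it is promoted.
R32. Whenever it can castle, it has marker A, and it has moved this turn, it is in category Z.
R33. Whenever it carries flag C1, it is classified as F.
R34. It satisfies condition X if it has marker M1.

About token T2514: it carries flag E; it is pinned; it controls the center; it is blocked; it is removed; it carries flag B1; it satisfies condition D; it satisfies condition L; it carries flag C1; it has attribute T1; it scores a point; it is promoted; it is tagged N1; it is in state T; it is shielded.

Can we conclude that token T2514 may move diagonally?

Forward chaining from the given facts derives: is royal, has attribute P, carries flag J, is classified as Y1, is tagged Q, is classified as M, has marker K1, has marker A, is on a home square, is in state U1, is classified as F, is in category G, has marker H.
The only rule concluding "it may move diagonally" is R5, which needs "it meets criterion N"; that is never established.

No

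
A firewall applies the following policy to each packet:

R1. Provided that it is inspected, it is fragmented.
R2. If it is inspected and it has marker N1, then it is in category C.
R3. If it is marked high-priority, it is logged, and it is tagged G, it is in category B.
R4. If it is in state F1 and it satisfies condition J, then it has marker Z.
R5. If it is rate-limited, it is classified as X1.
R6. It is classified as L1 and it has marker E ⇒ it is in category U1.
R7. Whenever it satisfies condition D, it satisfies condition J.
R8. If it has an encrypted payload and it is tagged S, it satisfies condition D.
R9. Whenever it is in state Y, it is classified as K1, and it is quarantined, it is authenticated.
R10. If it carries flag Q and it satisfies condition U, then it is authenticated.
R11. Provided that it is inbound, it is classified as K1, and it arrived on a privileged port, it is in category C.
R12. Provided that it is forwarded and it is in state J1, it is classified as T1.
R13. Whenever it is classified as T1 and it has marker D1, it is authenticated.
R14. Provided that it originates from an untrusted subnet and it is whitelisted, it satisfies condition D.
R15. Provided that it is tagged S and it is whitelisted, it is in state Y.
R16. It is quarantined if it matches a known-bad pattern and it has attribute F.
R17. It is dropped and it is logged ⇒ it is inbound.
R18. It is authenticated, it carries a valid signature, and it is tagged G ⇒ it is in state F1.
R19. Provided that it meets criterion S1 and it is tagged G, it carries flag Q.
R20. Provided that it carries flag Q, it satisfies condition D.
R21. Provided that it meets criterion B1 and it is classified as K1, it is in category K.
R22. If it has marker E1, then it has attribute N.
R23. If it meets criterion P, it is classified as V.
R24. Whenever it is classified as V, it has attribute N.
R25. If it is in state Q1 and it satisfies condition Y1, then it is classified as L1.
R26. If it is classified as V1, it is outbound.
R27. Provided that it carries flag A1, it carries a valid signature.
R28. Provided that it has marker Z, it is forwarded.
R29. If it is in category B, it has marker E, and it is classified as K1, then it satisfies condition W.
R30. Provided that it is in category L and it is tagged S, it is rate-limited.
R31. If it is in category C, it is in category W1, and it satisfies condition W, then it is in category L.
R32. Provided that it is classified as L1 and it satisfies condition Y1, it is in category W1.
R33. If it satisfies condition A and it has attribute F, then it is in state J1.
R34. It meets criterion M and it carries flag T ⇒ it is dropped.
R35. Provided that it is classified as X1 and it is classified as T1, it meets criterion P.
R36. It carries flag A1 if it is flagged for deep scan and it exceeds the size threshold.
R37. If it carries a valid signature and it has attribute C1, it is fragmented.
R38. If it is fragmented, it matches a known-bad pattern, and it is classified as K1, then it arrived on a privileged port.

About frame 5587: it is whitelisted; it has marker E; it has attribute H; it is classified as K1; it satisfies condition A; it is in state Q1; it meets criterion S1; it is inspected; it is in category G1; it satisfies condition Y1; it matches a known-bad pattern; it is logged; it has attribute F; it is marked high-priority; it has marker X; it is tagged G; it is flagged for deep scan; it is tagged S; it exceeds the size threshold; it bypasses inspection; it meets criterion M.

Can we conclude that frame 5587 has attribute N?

Forward chaining from the given facts derives: is fragmented, is in category B, is in state Y, is quarantined, carries flag Q, satisfies condition D, is classified as L1, satisfies condition W, is in category W1, is in state J1, carries flag A1, arrived on a privileged port, is in category U1, satisfies condition J, is authenticated, carries a valid signature, is in state F1, has marker Z, is forwarded, is classified as T1.
Rules concluding "it has attribute N": R22 needs "it has marker E1"; R24 needs "it is classified as V" — none of these are established.

No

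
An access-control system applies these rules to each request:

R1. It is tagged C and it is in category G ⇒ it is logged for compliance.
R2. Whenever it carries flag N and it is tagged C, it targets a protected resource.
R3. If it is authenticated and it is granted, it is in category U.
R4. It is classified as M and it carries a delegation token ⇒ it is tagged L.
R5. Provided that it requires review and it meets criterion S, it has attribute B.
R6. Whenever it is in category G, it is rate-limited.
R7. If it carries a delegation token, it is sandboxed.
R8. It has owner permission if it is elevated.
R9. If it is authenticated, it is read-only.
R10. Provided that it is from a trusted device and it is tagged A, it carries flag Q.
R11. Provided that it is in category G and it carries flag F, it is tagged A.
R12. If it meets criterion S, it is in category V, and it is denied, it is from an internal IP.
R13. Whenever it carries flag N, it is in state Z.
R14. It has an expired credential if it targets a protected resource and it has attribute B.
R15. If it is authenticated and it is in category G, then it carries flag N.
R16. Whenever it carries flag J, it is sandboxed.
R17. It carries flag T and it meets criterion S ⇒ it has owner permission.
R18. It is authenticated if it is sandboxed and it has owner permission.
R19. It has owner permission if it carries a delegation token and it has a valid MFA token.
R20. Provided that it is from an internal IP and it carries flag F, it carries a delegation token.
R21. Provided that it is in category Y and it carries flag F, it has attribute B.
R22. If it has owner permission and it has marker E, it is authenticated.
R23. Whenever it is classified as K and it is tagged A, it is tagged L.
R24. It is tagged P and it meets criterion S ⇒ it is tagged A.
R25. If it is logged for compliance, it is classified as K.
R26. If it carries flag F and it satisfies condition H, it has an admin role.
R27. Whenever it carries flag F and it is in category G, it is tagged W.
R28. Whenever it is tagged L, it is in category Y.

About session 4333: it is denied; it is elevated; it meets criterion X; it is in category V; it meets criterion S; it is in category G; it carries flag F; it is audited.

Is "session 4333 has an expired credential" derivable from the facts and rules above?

Forward chaining from the given facts derives: is rate-limited, has owner permission, is tagged A, is from an internal IP, carries a delegation token, is tagged W, is sandboxed, is authenticated, is read-only, carries flag N, is in state Z.
The only rule concluding "it has an expired credential" is R14, which needs "it targets a protected resource"; that is never established.

No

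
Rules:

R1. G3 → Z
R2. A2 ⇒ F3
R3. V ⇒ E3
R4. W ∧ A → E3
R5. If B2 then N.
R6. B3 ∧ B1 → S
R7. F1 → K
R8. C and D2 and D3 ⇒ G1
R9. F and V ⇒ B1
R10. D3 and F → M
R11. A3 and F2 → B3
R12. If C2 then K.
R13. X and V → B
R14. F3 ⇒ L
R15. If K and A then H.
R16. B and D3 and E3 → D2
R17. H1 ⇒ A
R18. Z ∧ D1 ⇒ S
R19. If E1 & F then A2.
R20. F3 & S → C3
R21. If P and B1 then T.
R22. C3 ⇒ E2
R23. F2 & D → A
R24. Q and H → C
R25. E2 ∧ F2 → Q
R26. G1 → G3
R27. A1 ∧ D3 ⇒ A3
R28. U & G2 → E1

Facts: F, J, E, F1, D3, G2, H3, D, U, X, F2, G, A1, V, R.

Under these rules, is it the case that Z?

Yes

E3  (by R3: V)
K  (by R7: F1)
B1  (by R9: F, V)
B  (by R13: X, V)
D2  (by R16: B, D3, E3)
A  (by R23: F2, D)
A3  (by R27: A1, D3)
E1  (by R28: U, G2)
B3  (by R11: A3, F2)
H  (by R15: K, A)
A2  (by R19: E1, F)
F3  (by R2: A2)
S  (by R6: B3, B1)
C3  (by R20: F3, S)
E2  (by R22: C3)
Q  (by R25: E2, F2)
C  (by R24: Q, H)
G1  (by R8: C, D2, D3)
G3  (by R26: G1)
Z  (by R1: G3)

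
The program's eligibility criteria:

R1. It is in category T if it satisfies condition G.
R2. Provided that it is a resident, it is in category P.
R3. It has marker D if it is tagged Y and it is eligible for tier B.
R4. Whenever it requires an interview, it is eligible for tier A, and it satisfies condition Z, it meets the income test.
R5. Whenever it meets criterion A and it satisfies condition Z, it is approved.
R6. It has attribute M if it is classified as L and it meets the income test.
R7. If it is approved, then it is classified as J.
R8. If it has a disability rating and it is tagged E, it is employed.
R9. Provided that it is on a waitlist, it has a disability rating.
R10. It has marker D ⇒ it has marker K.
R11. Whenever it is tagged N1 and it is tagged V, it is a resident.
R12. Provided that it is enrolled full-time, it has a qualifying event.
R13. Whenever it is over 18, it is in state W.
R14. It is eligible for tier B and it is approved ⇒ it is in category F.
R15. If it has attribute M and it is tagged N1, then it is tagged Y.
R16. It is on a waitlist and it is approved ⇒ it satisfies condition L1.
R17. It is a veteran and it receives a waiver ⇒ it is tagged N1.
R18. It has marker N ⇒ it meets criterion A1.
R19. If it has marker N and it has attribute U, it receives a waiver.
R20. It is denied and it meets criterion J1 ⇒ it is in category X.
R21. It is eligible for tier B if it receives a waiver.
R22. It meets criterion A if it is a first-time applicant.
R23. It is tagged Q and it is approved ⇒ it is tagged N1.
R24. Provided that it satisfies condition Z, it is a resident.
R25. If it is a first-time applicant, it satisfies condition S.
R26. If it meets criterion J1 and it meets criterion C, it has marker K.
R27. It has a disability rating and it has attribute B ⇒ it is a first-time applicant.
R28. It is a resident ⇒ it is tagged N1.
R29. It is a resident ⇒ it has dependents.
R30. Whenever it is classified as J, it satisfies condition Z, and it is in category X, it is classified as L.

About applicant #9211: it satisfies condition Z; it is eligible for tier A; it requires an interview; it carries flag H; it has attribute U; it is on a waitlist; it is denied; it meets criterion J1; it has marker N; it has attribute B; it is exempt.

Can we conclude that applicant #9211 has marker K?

By R4 (it requires an interview, it is eligible for tier A, it satisfies condition Z): it meets the income test.
By R9 (it is on a waitlist): it has a disability rating.
By R19 (it has marker N, it has attribute U): it receives a waiver.
By R20 (it is denied, it meets criterion J1): it is in category X.
By R21 (it receives a waiver): it is eligible for tier B.
By R24 (it satisfies condition Z): it is a resident.
By R27 (it has a disability rating, it has attribute B): it is a first-time applicant.
By R28 (it is a resident): it is tagged N1.
By R22 (it is a first-time applicant): it meets criterion A.
By R5 (it meets criterion A, it satisfies condition Z): it is approved.
By R7 (it is approved): it is classified as J.
By R30 (it is classified as J, it satisfies condition Z, it is in category X): it is classified as L.
By R6 (it is classified as L, it meets the income test): it has attribute M.
By R15 (it has attribute M, it is tagged N1): it is tagged Y.
By R3 (it is tagged Y, it is eligible for tier B): it has marker D.
By R10 (it has marker D): it has marker K.

Yes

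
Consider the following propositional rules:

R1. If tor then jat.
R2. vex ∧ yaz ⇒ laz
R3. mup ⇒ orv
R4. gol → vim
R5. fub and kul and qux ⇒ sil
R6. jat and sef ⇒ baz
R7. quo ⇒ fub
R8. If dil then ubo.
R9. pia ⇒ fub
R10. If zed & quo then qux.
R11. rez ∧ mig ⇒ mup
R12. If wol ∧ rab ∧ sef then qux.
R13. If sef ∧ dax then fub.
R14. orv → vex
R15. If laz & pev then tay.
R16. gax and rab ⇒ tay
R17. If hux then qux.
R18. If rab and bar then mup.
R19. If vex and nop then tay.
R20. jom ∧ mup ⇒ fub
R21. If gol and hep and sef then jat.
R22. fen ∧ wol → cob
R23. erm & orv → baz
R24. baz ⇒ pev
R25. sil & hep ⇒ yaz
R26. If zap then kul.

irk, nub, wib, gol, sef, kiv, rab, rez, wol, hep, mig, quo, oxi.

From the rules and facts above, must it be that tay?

Forward chaining from the given facts derives: vim, fub, mup, qux, jat, orv, baz, vex, pev.
Rules concluding tay: R15 needs laz; R16 needs gax; R19 needs nop — none of these are established.

No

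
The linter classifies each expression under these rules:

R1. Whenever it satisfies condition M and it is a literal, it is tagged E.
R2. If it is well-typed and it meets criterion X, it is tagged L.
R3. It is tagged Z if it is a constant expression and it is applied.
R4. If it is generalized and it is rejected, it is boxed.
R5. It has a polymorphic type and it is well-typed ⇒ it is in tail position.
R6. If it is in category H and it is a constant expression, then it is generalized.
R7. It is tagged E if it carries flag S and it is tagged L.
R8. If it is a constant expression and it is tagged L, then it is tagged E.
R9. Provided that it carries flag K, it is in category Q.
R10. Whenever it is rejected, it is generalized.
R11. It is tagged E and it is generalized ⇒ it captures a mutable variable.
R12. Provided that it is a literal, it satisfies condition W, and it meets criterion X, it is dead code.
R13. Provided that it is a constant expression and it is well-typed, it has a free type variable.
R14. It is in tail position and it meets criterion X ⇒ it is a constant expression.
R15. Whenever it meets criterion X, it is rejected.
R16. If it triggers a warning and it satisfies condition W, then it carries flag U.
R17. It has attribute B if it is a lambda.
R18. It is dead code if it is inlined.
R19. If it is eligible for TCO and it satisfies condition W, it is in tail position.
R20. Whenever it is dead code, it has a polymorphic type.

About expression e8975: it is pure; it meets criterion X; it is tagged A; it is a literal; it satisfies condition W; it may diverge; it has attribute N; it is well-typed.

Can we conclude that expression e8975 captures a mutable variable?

By R2 (it is well-typed, it meets criterion X): it is tagged L.
By R12 (it is a literal, it satisfies condition W, it meets criterion X): it is dead code.
By R15 (it meets criterion X): it is rejected.
By R20 (it is dead code): it has a polymorphic type.
By R5 (it has a polymorphic type, it is well-typed): it is in tail position.
By R10 (it is rejected): it is generalized.
By R14 (it is in tail position, it meets criterion X): it is a constant expression.
By R8 (it is a constant expression, it is tagged L): it is tagged E.
By R11 (it is tagged E, it is generalized): it captures a mutable variable.

Yes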